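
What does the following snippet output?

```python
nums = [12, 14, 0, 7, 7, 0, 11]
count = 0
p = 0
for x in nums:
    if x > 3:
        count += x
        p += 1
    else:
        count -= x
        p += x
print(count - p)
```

46

x=12: >3, count = 0+12 = 12; p=1
x=14: >3, count = 12+14 = 26; p=2
x=0: not >3, count = 26-0 = 26; p=2
x=7: >3, count = 26+7 = 33; p=3
x=7: >3, count = 33+7 = 40; p=4
x=0: not >3, count = 40-0 = 40; p=4
x=11: >3, count = 40+11 = 51; p=5
count-p = 51-5 = 46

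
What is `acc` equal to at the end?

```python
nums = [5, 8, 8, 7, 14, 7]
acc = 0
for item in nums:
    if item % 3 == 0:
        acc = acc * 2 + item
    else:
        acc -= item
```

item=5: not %3==0, acc = 0-5 = -5
item=8: not %3==0, acc = (-5)-8 = -13
item=8: not %3==0, acc = (-13)-8 = -21
item=7: not %3==0, acc = (-21)-7 = -28
item=14: not %3==0, acc = (-28)-14 = -42
item=7: not %3==0, acc = (-42)-7 = -49

-49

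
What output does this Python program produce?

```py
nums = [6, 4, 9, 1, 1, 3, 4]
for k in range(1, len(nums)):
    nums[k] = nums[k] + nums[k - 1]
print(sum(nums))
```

128

k=1: nums[1] = 4+6 = 10 → [6, 10, 9, 1, 1, 3, 4]
k=2: nums[2] = 9+10 = 19 → [6, 10, 19, 1, 1, 3, 4]
k=3: nums[3] = 1+19 = 20 → [6, 10, 19, 20, 1, 3, 4]
k=4: nums[4] = 1+20 = 21 → [6, 10, 19, 20, 21, 3, 4]
k=5: nums[5] = 3+21 = 24 → [6, 10, 19, 20, 21, 24, 4]
k=6: nums[6] = 4+24 = 28 → [6, 10, 19, 20, 21, 24, 28]
sum = 128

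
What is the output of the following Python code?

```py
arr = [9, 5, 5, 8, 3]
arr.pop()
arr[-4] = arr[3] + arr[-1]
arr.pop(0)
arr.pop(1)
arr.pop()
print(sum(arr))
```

5

pop() removes 3 → [9, 5, 5, 8]
arr[-4] = arr[3]+arr[-1] = 8+8 = 16 → [16, 5, 5, 8]
pop(0) removes 16 → [5, 5, 8]
pop(1) removes 5 → [5, 8]
pop() removes 8 → [5]
sum = 5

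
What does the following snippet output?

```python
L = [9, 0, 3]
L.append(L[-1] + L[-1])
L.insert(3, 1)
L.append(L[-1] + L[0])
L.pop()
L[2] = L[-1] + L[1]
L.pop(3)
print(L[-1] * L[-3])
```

0

append L[-1]+L[-1] = 3+3 = 6 → [9, 0, 3, 6]
insert 1 at 3 → [9, 0, 3, 1, 6]
append L[-1]+L[0] = 6+9 = 15 → [9, 0, 3, 1, 6, 15]
pop() removes 15 → [9, 0, 3, 1, 6]
L[2] = L[-1]+L[1] = 6+0 = 6 → [9, 0, 6, 1, 6]
pop(3) removes 1 → [9, 0, 6, 6]
L[-1]*L[-3] = 6*0 = 0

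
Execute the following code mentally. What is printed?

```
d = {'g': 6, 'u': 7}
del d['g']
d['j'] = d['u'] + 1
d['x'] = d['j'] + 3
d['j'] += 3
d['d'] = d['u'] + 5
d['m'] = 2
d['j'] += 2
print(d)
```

del 'g' → {'u': 7}
d['j'] = d['u']+1 = 8 → {'u': 7, 'j': 8}
d['x'] = d['j']+3 = 11 → {'u': 7, 'j': 8, 'x': 11}
d['j'] = 8+3 = 11 → {'u': 7, 'j': 11, 'x': 11}
d['d'] = d['u']+5 = 12 → {'u': 7, 'j': 11, 'x': 11, 'd': 12}
d['m'] = 2 → {'u': 7, 'j': 11, 'x': 11, 'd': 12, 'm': 2}
d['j'] = 11+2 = 13 → {'u': 7, 'j': 13, 'x': 11, 'd': 12, 'm': 2}

{'u': 7, 'j': 13, 'x': 11, 'd': 12, 'm': 2}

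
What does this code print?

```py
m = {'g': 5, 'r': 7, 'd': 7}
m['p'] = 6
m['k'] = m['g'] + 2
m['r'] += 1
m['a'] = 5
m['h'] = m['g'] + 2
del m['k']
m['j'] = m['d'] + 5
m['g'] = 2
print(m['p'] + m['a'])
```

11

m['p'] = 6 → {'g': 5, 'r': 7, 'd': 7, 'p': 6}
m['k'] = m['g']+2 = 7 → {'g': 5, 'r': 7, 'd': 7, 'p': 6, 'k': 7}
m['r'] = 7+1 = 8 → {'g': 5, 'r': 8, 'd': 7, 'p': 6, 'k': 7}
m['a'] = 5 → {'g': 5, 'r': 8, 'd': 7, 'p': 6, 'k': 7, 'a': 5}
m['h'] = m['g']+2 = 7 → {'g': 5, 'r': 8, 'd': 7, 'p': 6, 'k': 7, 'a': 5, 'h': 7}
del 'k' → {'g': 5, 'r': 8, 'd': 7, 'p': 6, 'a': 5, 'h': 7}
m['j'] = m['d']+5 = 12 → {'g': 5, 'r': 8, 'd': 7, 'p': 6, 'a': 5, 'h': 7, 'j': 12}
m['g'] = 2 → {'g': 2, 'r': 8, 'd': 7, 'p': 6, 'a': 5, 'h': 7, 'j': 12}
m['p']+m['a'] = 6+5 = 11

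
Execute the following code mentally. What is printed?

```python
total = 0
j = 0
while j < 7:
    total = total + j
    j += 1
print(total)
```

j=0: total = 0+0 = 0
j=1: total = 0+1 = 1
j=2: total = 1+2 = 3
j=3: total = 3+3 = 6
j=4: total = 6+4 = 10
j=5: total = 10+5 = 15
j=6: total = 15+6 = 21

21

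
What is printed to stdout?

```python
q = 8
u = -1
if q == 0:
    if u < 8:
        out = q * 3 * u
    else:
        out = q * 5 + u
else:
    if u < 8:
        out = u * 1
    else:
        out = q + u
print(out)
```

-1

q=8, u=-1
q == 0 is False; u < 8 is True
→ out = u * 1 = -1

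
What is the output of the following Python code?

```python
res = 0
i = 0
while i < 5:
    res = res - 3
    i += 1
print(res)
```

i=0: res = 0-3 = -3
i=1: res = (-3)-3 = -6
i=2: res = (-6)-3 = -9
i=3: res = (-9)-3 = -12
i=4: res = (-12)-3 = -15

-15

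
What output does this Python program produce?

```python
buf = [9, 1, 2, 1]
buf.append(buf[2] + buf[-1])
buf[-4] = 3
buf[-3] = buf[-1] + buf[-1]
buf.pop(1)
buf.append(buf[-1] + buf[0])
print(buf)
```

append buf[2]+buf[-1] = 2+1 = 3 → [9, 1, 2, 1, 3]
buf[-4] = 3 → [9, 3, 2, 1, 3]
buf[-3] = buf[-1]+buf[-1] = 3+3 = 6 → [9, 3, 6, 1, 3]
pop(1) removes 3 → [9, 6, 1, 3]
append buf[-1]+buf[0] = 3+9 = 12 → [9, 6, 1, 3, 12]

[9, 6, 1, 3, 12]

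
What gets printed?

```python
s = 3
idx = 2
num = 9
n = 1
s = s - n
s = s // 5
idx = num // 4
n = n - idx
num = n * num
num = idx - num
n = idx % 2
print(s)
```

0

s = 3-1 = 2
s = 2//5 = 0
idx = 9//4 = 2
n = 1-2 = -1
num = (-1)*9 = -9
num = 2-(-9) = 11
n = 2%2 = 0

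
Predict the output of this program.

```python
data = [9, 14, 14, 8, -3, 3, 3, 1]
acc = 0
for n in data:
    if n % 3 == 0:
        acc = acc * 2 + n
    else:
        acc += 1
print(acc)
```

n=9: %3==0, acc = 0*2+9 = 9
n=14: not %3==0, acc = 9+1 = 10
n=14: not %3==0, acc = 10+1 = 11
n=8: not %3==0, acc = 11+1 = 12
n=-3: %3==0, acc = 12*2+(-3) = 21
n=3: %3==0, acc = 21*2+3 = 45
n=3: %3==0, acc = 45*2+3 = 93
n=1: not %3==0, acc = 93+1 = 94

94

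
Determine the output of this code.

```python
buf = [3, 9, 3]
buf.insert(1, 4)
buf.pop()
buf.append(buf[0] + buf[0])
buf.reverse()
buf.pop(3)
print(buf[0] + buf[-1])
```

10

insert 4 at 1 → [3, 4, 9, 3]
pop() removes 3 → [3, 4, 9]
append buf[0]+buf[0] = 3+3 = 6 → [3, 4, 9, 6]
reverse → [6, 9, 4, 3]
pop(3) removes 3 → [6, 9, 4]
buf[0]+buf[-1] = 6+4 = 10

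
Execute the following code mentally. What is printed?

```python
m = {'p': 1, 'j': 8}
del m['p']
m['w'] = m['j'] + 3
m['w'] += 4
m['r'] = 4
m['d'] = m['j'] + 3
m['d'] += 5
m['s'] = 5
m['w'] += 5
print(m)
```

del 'p' → {'j': 8}
m['w'] = m['j']+3 = 11 → {'j': 8, 'w': 11}
m['w'] = 11+4 = 15 → {'j': 8, 'w': 15}
m['r'] = 4 → {'j': 8, 'w': 15, 'r': 4}
m['d'] = m['j']+3 = 11 → {'j': 8, 'w': 15, 'r': 4, 'd': 11}
m['d'] = 11+5 = 16 → {'j': 8, 'w': 15, 'r': 4, 'd': 16}
m['s'] = 5 → {'j': 8, 'w': 15, 'r': 4, 'd': 16, 's': 5}
m['w'] = 15+5 = 20 → {'j': 8, 'w': 20, 'r': 4, 'd': 16, 's': 5}

{'j': 8, 'w': 20, 'r': 4, 'd': 16, 's': 5}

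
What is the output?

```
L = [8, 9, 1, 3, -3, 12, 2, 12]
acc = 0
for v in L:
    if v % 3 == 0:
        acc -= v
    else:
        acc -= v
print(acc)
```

v=8: not %3==0, acc = 0-8 = -8
v=9: %3==0, acc = (-8)-9 = -17
v=1: not %3==0, acc = (-17)-1 = -18
v=3: %3==0, acc = (-18)-3 = -21
v=-3: %3==0, acc = (-21)-(-3) = -18
v=12: %3==0, acc = (-18)-12 = -30
v=2: not %3==0, acc = (-30)-2 = -32
v=12: %3==0, acc = (-32)-12 = -44

-44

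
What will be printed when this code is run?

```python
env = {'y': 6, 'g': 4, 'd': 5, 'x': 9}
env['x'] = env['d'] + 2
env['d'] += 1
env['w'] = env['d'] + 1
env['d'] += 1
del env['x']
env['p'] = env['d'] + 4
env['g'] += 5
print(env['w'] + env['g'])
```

16

env['x'] = env['d']+2 = 7 → {'y': 6, 'g': 4, 'd': 5, 'x': 7}
env['d'] = 5+1 = 6 → {'y': 6, 'g': 4, 'd': 6, 'x': 7}
env['w'] = env['d']+1 = 7 → {'y': 6, 'g': 4, 'd': 6, 'x': 7, 'w': 7}
env['d'] = 6+1 = 7 → {'y': 6, 'g': 4, 'd': 7, 'x': 7, 'w': 7}
del 'x' → {'y': 6, 'g': 4, 'd': 7, 'w': 7}
env['p'] = env['d']+4 = 11 → {'y': 6, 'g': 4, 'd': 7, 'w': 7, 'p': 11}
env['g'] = 4+5 = 9 → {'y': 6, 'g': 9, 'd': 7, 'w': 7, 'p': 11}
env['w']+env['g'] = 7+9 = 16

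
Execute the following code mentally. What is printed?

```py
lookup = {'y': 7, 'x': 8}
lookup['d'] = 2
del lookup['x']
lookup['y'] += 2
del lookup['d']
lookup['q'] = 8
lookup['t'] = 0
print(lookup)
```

{'y': 9, 'q': 8, 't': 0}

lookup['d'] = 2 → {'y': 7, 'x': 8, 'd': 2}
del 'x' → {'y': 7, 'd': 2}
lookup['y'] = 7+2 = 9 → {'y': 9, 'd': 2}
del 'd' → {'y': 9}
lookup['q'] = 8 → {'y': 9, 'q': 8}
lookup['t'] = 0 → {'y': 9, 'q': 8, 't': 0}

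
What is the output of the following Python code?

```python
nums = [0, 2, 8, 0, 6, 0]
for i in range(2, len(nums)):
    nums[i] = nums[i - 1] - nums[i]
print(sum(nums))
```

i=2: nums[2] = 2-8 = -6 → [0, 2, -6, 0, 6, 0]
i=3: nums[3] = (-6)-0 = -6 → [0, 2, -6, -6, 6, 0]
i=4: nums[4] = (-6)-6 = -12 → [0, 2, -6, -6, -12, 0]
i=5: nums[5] = (-12)-0 = -12 → [0, 2, -6, -6, -12, -12]
sum = -34

-34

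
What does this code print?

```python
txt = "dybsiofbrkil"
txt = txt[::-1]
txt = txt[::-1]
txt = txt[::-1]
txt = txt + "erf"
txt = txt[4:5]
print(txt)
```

reverse → 'likrbfoisbyd'
reverse → 'dybsiofbrkil'
reverse → 'likrbfoisbyd'
+ 'erf' → 'likrbfoisbyderf'
slice [4:5] → 'b'

b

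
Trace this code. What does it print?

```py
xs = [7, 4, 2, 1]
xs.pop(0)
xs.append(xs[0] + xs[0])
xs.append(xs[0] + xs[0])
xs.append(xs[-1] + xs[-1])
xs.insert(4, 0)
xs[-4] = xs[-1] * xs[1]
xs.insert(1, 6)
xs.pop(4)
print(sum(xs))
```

37

pop(0) removes 7 → [4, 2, 1]
append xs[0]+xs[0] = 4+4 = 8 → [4, 2, 1, 8]
append xs[0]+xs[0] = 4+4 = 8 → [4, 2, 1, 8, 8]
append xs[-1]+xs[-1] = 8+8 = 16 → [4, 2, 1, 8, 8, 16]
insert 0 at 4 → [4, 2, 1, 8, 0, 8, 16]
xs[-4] = xs[-1]*xs[1] = 16*2 = 32 → [4, 2, 1, 32, 0, 8, 16]
insert 6 at 1 → [4, 6, 2, 1, 32, 0, 8, 16]
pop(4) removes 32 → [4, 6, 2, 1, 0, 8, 16]
sum = 37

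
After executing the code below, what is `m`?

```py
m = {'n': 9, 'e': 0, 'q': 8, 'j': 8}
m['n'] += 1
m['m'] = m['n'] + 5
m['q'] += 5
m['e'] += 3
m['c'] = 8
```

m['n'] = 9+1 = 10 → {'n': 10, 'e': 0, 'q': 8, 'j': 8}
m['m'] = m['n']+5 = 15 → {'n': 10, 'e': 0, 'q': 8, 'j': 8, 'm': 15}
m['q'] = 8+5 = 13 → {'n': 10, 'e': 0, 'q': 13, 'j': 8, 'm': 15}
m['e'] = 0+3 = 3 → {'n': 10, 'e': 3, 'q': 13, 'j': 8, 'm': 15}
m['c'] = 8 → {'n': 10, 'e': 3, 'q': 13, 'j': 8, 'm': 15, 'c': 8}

{'n': 10, 'e': 3, 'q': 13, 'j': 8, 'm': 15, 'c': 8}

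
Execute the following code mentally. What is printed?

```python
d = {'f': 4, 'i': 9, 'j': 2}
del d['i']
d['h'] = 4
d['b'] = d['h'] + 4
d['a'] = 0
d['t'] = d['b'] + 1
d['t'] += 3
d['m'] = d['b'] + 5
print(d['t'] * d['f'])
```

48

del 'i' → {'f': 4, 'j': 2}
d['h'] = 4 → {'f': 4, 'j': 2, 'h': 4}
d['b'] = d['h']+4 = 8 → {'f': 4, 'j': 2, 'h': 4, 'b': 8}
d['a'] = 0 → {'f': 4, 'j': 2, 'h': 4, 'b': 8, 'a': 0}
d['t'] = d['b']+1 = 9 → {'f': 4, 'j': 2, 'h': 4, 'b': 8, 'a': 0, 't': 9}
d['t'] = 9+3 = 12 → {'f': 4, 'j': 2, 'h': 4, 'b': 8, 'a': 0, 't': 12}
d['m'] = d['b']+5 = 13 → {'f': 4, 'j': 2, 'h': 4, 'b': 8, 'a': 0, 't': 12, 'm': 13}
d['t']*d['f'] = 12*4 = 48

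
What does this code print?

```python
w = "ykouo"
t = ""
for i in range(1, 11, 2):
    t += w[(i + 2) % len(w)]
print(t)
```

i=1: add w[3]='u' → 'u'
i=3: add w[0]='y' → 'uy'
i=5: add w[2]='o' → 'uyo'
i=7: add w[4]='o' → 'uyoo'
i=9: add w[1]='k' → 'uyook'

uyook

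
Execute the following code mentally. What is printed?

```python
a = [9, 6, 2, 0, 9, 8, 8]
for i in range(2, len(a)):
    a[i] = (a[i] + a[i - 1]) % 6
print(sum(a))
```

28

i=2: a[2] = (2+6)%6 = 2 → [9, 6, 2, 0, 9, 8, 8]
i=3: a[3] = (0+2)%6 = 2 → [9, 6, 2, 2, 9, 8, 8]
i=4: a[4] = (9+2)%6 = 5 → [9, 6, 2, 2, 5, 8, 8]
i=5: a[5] = (8+5)%6 = 1 → [9, 6, 2, 2, 5, 1, 8]
i=6: a[6] = (8+1)%6 = 3 → [9, 6, 2, 2, 5, 1, 3]
sum = 28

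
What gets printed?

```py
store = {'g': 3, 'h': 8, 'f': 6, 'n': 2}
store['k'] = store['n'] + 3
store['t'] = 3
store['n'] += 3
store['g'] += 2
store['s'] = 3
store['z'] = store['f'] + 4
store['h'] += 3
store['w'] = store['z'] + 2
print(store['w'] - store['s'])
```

9

store['k'] = store['n']+3 = 5 → {'g': 3, 'h': 8, 'f': 6, 'n': 2, 'k': 5}
store['t'] = 3 → {'g': 3, 'h': 8, 'f': 6, 'n': 2, 'k': 5, 't': 3}
store['n'] = 2+3 = 5 → {'g': 3, 'h': 8, 'f': 6, 'n': 5, 'k': 5, 't': 3}
store['g'] = 3+2 = 5 → {'g': 5, 'h': 8, 'f': 6, 'n': 5, 'k': 5, 't': 3}
store['s'] = 3 → {'g': 5, 'h': 8, 'f': 6, 'n': 5, 'k': 5, 't': 3, 's': 3}
store['z'] = store['f']+4 = 10 → {'g': 5, 'h': 8, 'f': 6, 'n': 5, 'k': 5, 't': 3, 's': 3, 'z': 10}
store['h'] = 8+3 = 11 → {'g': 5, 'h': 11, 'f': 6, 'n': 5, 'k': 5, 't': 3, 's': 3, 'z': 10}
store['w'] = store['z']+2 = 12 → {'g': 5, 'h': 11, 'f': 6, 'n': 5, 'k': 5, 't': 3, 's': 3, 'z': 10, 'w': 12}
store['w']-store['s'] = 12-3 = 9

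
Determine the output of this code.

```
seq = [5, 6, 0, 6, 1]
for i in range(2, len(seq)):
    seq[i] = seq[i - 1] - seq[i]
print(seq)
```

[5, 6, 6, 0, -1]

i=2: seq[2] = 6-0 = 6 → [5, 6, 6, 6, 1]
i=3: seq[3] = 6-6 = 0 → [5, 6, 6, 0, 1]
i=4: seq[4] = 0-1 = -1 → [5, 6, 6, 0, -1]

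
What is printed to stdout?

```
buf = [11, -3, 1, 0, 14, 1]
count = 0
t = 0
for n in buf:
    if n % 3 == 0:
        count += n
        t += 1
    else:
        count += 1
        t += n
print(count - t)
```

-28

n=11: not %3==0, count = 0+1 = 1; t=11
n=-3: %3==0, count = 1+(-3) = -2; t=12
n=1: not %3==0, count = (-2)+1 = -1; t=13
n=0: %3==0, count = (-1)+0 = -1; t=14
n=14: not %3==0, count = (-1)+1 = 0; t=28
n=1: not %3==0, count = 0+1 = 1; t=29
count-t = 1-29 = -28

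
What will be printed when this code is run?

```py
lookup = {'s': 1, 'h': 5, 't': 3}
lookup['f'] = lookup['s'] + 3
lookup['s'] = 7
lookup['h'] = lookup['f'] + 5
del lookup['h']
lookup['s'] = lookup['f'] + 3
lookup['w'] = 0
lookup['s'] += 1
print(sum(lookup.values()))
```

lookup['f'] = lookup['s']+3 = 4 → {'s': 1, 'h': 5, 't': 3, 'f': 4}
lookup['s'] = 7 → {'s': 7, 'h': 5, 't': 3, 'f': 4}
lookup['h'] = lookup['f']+5 = 9 → {'s': 7, 'h': 9, 't': 3, 'f': 4}
del 'h' → {'s': 7, 't': 3, 'f': 4}
lookup['s'] = lookup['f']+3 = 7 → {'s': 7, 't': 3, 'f': 4}
lookup['w'] = 0 → {'s': 7, 't': 3, 'f': 4, 'w': 0}
lookup['s'] = 7+1 = 8 → {'s': 8, 't': 3, 'f': 4, 'w': 0}
sum of values = 15

15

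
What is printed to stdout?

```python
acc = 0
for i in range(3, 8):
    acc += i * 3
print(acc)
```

75

i=3: acc = 0+3*3 = 9
i=4: acc = 9+4*3 = 21
i=5: acc = 21+5*3 = 36
i=6: acc = 36+6*3 = 54
i=7: acc = 54+7*3 = 75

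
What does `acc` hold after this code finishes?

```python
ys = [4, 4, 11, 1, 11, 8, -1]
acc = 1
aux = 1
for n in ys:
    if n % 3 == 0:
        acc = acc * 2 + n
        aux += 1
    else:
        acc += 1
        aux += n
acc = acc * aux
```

n=4: not %3==0, acc = 1+1 = 2; aux=5
n=4: not %3==0, acc = 2+1 = 3; aux=9
n=11: not %3==0, acc = 3+1 = 4; aux=20
n=1: not %3==0, acc = 4+1 = 5; aux=21
n=11: not %3==0, acc = 5+1 = 6; aux=32
n=8: not %3==0, acc = 6+1 = 7; aux=40
n=-1: not %3==0, acc = 7+1 = 8; aux=39
acc*aux = 8*39 = 312

312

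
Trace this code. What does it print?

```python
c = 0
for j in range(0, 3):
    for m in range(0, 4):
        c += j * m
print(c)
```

j=0,m=0: c = 0+0 = 0
j=0,m=1: c = 0+0 = 0
j=0,m=2: c = 0+0 = 0
j=0,m=3: c = 0+0 = 0
j=1,m=0: c = 0+0 = 0
j=1,m=1: c = 0+1 = 1
j=1,m=2: c = 1+2 = 3
j=1,m=3: c = 3+3 = 6
j=2,m=0: c = 6+0 = 6
j=2,m=1: c = 6+2 = 8
j=2,m=2: c = 8+4 = 12
j=2,m=3: c = 12+6 = 18

18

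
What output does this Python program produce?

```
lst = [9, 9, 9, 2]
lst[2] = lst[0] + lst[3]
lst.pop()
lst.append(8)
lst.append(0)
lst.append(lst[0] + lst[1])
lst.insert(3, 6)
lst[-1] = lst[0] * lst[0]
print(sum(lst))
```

124

lst[2] = lst[0]+lst[3] = 9+2 = 11 → [9, 9, 11, 2]
pop() removes 2 → [9, 9, 11]
append 8 → [9, 9, 11, 8]
append 0 → [9, 9, 11, 8, 0]
append lst[0]+lst[1] = 9+9 = 18 → [9, 9, 11, 8, 0, 18]
insert 6 at 3 → [9, 9, 11, 6, 8, 0, 18]
lst[-1] = lst[0]*lst[0] = 9*9 = 81 → [9, 9, 11, 6, 8, 0, 81]
sum = 124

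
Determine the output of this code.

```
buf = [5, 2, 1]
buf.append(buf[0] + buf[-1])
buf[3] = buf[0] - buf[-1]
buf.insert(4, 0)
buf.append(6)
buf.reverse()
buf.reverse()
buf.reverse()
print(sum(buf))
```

13

append buf[0]+buf[-1] = 5+1 = 6 → [5, 2, 1, 6]
buf[3] = buf[0]-buf[-1] = 5-6 = -1 → [5, 2, 1, -1]
insert 0 at 4 → [5, 2, 1, -1, 0]
append 6 → [5, 2, 1, -1, 0, 6]
reverse → [6, 0, -1, 1, 2, 5]
reverse → [5, 2, 1, -1, 0, 6]
reverse → [6, 0, -1, 1, 2, 5]
sum = 13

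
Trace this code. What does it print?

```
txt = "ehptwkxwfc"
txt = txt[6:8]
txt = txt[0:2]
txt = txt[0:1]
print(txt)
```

slice [6:8] → 'xw'
slice [0:2] → 'xw'
slice [0:1] → 'x'

x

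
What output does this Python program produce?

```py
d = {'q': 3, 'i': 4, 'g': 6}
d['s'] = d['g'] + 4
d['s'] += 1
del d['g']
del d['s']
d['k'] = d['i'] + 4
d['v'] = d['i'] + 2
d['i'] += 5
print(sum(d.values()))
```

d['s'] = d['g']+4 = 10 → {'q': 3, 'i': 4, 'g': 6, 's': 10}
d['s'] = 10+1 = 11 → {'q': 3, 'i': 4, 'g': 6, 's': 11}
del 'g' → {'q': 3, 'i': 4, 's': 11}
del 's' → {'q': 3, 'i': 4}
d['k'] = d['i']+4 = 8 → {'q': 3, 'i': 4, 'k': 8}
d['v'] = d['i']+2 = 6 → {'q': 3, 'i': 4, 'k': 8, 'v': 6}
d['i'] = 4+5 = 9 → {'q': 3, 'i': 9, 'k': 8, 'v': 6}
sum of values = 26

26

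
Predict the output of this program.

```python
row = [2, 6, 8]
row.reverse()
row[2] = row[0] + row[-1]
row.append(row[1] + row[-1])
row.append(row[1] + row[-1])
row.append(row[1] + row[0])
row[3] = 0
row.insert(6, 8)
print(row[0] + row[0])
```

16

reverse → [8, 6, 2]
row[2] = row[0]+row[-1] = 8+2 = 10 → [8, 6, 10]
append row[1]+row[-1] = 6+10 = 16 → [8, 6, 10, 16]
append row[1]+row[-1] = 6+16 = 22 → [8, 6, 10, 16, 22]
append row[1]+row[0] = 6+8 = 14 → [8, 6, 10, 16, 22, 14]
row[3] = 0 → [8, 6, 10, 0, 22, 14]
insert 8 at 6 → [8, 6, 10, 0, 22, 14, 8]
row[0]+row[0] = 8+8 = 16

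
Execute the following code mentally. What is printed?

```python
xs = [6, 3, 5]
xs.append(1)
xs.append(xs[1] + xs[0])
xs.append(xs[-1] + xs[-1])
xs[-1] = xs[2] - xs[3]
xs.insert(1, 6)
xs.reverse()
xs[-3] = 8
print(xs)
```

[4, 9, 1, 5, 8, 6, 6]

append 1 → [6, 3, 5, 1]
append xs[1]+xs[0] = 3+6 = 9 → [6, 3, 5, 1, 9]
append xs[-1]+xs[-1] = 9+9 = 18 → [6, 3, 5, 1, 9, 18]
xs[-1] = xs[2]-xs[3] = 5-1 = 4 → [6, 3, 5, 1, 9, 4]
insert 6 at 1 → [6, 6, 3, 5, 1, 9, 4]
reverse → [4, 9, 1, 5, 3, 6, 6]
xs[-3] = 8 → [4, 9, 1, 5, 8, 6, 6]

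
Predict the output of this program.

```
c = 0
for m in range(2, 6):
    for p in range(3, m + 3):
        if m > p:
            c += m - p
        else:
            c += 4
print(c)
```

48

m=2,p=3: not 2>3, c = 0+4 = 4
m=2,p=4: not 2>4, c = 4+4 = 8
m=3,p=3: not 3>3, c = 8+4 = 12
m=3,p=4: not 3>4, c = 12+4 = 16
m=3,p=5: not 3>5, c = 16+4 = 20
m=4,p=3: 4>3, c = 20+1 = 21
m=4,p=4: not 4>4, c = 21+4 = 25
m=4,p=5: not 4>5, c = 25+4 = 29
m=4,p=6: not 4>6, c = 29+4 = 33
m=5,p=3: 5>3, c = 33+2 = 35
m=5,p=4: 5>4, c = 35+1 = 36
m=5,p=5: not 5>5, c = 36+4 = 40
m=5,p=6: not 5>6, c = 40+4 = 44
m=5,p=7: not 5>7, c = 44+4 = 48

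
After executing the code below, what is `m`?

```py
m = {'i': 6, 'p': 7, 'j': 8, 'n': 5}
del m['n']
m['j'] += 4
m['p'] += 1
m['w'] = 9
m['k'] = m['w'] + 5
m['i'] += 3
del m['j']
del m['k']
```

del 'n' → {'i': 6, 'p': 7, 'j': 8}
m['j'] = 8+4 = 12 → {'i': 6, 'p': 7, 'j': 12}
m['p'] = 7+1 = 8 → {'i': 6, 'p': 8, 'j': 12}
m['w'] = 9 → {'i': 6, 'p': 8, 'j': 12, 'w': 9}
m['k'] = m['w']+5 = 14 → {'i': 6, 'p': 8, 'j': 12, 'w': 9, 'k': 14}
m['i'] = 6+3 = 9 → {'i': 9, 'p': 8, 'j': 12, 'w': 9, 'k': 14}
del 'j' → {'i': 9, 'p': 8, 'w': 9, 'k': 14}
del 'k' → {'i': 9, 'p': 8, 'w': 9}

{'i': 9, 'p': 8, 'w': 9}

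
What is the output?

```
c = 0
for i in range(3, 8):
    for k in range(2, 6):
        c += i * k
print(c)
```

i=3,k=2: c = 0+6 = 6
i=3,k=3: c = 6+9 = 15
i=3,k=4: c = 15+12 = 27
i=3,k=5: c = 27+15 = 42
i=4,k=2: c = 42+8 = 50
i=4,k=3: c = 50+12 = 62
i=4,k=4: c = 62+16 = 78
i=4,k=5: c = 78+20 = 98
i=5,k=2: c = 98+10 = 108
i=5,k=3: c = 108+15 = 123
i=5,k=4: c = 123+20 = 143
i=5,k=5: c = 143+25 = 168
i=6,k=2: c = 168+12 = 180
i=6,k=3: c = 180+18 = 198
i=6,k=4: c = 198+24 = 222
i=6,k=5: c = 222+30 = 252
i=7,k=2: c = 252+14 = 266
i=7,k=3: c = 266+21 = 287
i=7,k=4: c = 287+28 = 315
i=7,k=5: c = 315+35 = 350

350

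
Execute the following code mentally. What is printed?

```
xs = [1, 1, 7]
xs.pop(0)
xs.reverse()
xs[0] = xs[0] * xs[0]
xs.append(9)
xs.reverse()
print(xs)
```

[9, 1, 49]

pop(0) removes 1 → [1, 7]
reverse → [7, 1]
xs[0] = xs[0]*xs[0] = 7*7 = 49 → [49, 1]
append 9 → [49, 1, 9]
reverse → [9, 1, 49]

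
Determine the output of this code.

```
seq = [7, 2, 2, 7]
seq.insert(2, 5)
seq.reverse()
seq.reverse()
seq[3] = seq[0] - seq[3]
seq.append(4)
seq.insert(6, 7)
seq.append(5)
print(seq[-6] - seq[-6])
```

0

insert 5 at 2 → [7, 2, 5, 2, 7]
reverse → [7, 2, 5, 2, 7]
reverse → [7, 2, 5, 2, 7]
seq[3] = seq[0]-seq[3] = 7-2 = 5 → [7, 2, 5, 5, 7]
append 4 → [7, 2, 5, 5, 7, 4]
insert 7 at 6 → [7, 2, 5, 5, 7, 4, 7]
append 5 → [7, 2, 5, 5, 7, 4, 7, 5]
seq[-6]-seq[-6] = 5-5 = 0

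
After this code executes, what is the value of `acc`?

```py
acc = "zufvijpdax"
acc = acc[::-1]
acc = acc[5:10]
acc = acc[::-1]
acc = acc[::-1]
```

reverse → 'xadpjivfuz'
slice [5:10] → 'ivfuz'
reverse → 'zufvi'
reverse → 'ivfuz'

'ivfuz'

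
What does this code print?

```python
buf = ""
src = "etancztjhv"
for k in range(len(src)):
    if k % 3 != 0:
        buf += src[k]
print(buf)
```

k=0: skip
k=1: add 't' → 't'
k=2: add 'a' → 'ta'
k=3: skip
k=4: add 'c' → 'tac'
k=5: add 'z' → 'tacz'
k=6: skip
k=7: add 'j' → 'taczj'
k=8: add 'h' → 'taczjh'
k=9: skip

taczjh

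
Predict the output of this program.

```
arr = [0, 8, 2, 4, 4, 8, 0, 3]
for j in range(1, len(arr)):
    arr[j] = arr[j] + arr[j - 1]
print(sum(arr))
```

131

j=1: arr[1] = 8+0 = 8 → [0, 8, 2, 4, 4, 8, 0, 3]
j=2: arr[2] = 2+8 = 10 → [0, 8, 10, 4, 4, 8, 0, 3]
j=3: arr[3] = 4+10 = 14 → [0, 8, 10, 14, 4, 8, 0, 3]
j=4: arr[4] = 4+14 = 18 → [0, 8, 10, 14, 18, 8, 0, 3]
j=5: arr[5] = 8+18 = 26 → [0, 8, 10, 14, 18, 26, 0, 3]
j=6: arr[6] = 0+26 = 26 → [0, 8, 10, 14, 18, 26, 26, 3]
j=7: arr[7] = 3+26 = 29 → [0, 8, 10, 14, 18, 26, 26, 29]
sum = 131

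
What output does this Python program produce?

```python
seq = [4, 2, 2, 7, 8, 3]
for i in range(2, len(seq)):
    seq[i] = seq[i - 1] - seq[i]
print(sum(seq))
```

i=2: seq[2] = 2-2 = 0 → [4, 2, 0, 7, 8, 3]
i=3: seq[3] = 0-7 = -7 → [4, 2, 0, -7, 8, 3]
i=4: seq[4] = (-7)-8 = -15 → [4, 2, 0, -7, -15, 3]
i=5: seq[5] = (-15)-3 = -18 → [4, 2, 0, -7, -15, -18]
sum = -34

-34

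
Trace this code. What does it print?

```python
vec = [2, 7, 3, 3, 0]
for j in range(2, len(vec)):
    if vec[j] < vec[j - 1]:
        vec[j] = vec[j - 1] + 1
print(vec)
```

j=2: 3<7, vec[2] = 7+1 = 8 → [2, 7, 8, 3, 0]
j=3: 3<8, vec[3] = 8+1 = 9 → [2, 7, 8, 9, 0]
j=4: 0<9, vec[4] = 9+1 = 10 → [2, 7, 8, 9, 10]

[2, 7, 8, 9, 10]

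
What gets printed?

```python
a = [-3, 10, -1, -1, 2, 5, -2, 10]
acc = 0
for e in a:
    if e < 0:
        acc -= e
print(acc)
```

7

e=-3: <0, acc = 0-(-3) = 3
e=10: not <0
e=-1: <0, acc = 3-(-1) = 4
e=-1: <0, acc = 4-(-1) = 5
e=2: not <0
e=5: not <0
e=-2: <0, acc = 5-(-2) = 7
e=10: not <0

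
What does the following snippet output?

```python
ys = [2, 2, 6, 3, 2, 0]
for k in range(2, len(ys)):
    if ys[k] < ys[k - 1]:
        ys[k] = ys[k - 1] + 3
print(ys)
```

[2, 2, 6, 9, 12, 15]

k=2: 6>=2, unchanged → [2, 2, 6, 3, 2, 0]
k=3: 3<6, ys[3] = 6+3 = 9 → [2, 2, 6, 9, 2, 0]
k=4: 2<9, ys[4] = 9+3 = 12 → [2, 2, 6, 9, 12, 0]
k=5: 0<12, ys[5] = 12+3 = 15 → [2, 2, 6, 9, 12, 15]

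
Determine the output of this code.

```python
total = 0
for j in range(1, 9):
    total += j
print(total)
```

j=1: total = 0+1 = 1
j=2: total = 1+2 = 3
j=3: total = 3+3 = 6
j=4: total = 6+4 = 10
j=5: total = 10+5 = 15
j=6: total = 15+6 = 21
j=7: total = 21+7 = 28
j=8: total = 28+8 = 36

36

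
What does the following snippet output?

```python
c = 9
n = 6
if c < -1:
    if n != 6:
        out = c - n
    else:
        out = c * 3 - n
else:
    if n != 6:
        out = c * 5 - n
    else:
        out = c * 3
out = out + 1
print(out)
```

28

c=9, n=6
c < -1 is False; n != 6 is False
→ out = c * 3 = 27
out = 27+1 = 28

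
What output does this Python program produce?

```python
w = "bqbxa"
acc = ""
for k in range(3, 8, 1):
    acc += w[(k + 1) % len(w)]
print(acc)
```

k=3: add w[4]='a' → 'a'
k=4: add w[0]='b' → 'ab'
k=5: add w[1]='q' → 'abq'
k=6: add w[2]='b' → 'abqb'
k=7: add w[3]='x' → 'abqbx'

abqbx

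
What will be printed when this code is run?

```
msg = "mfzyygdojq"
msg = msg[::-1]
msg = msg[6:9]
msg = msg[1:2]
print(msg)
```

z

reverse → 'qjodgyyzfm'
slice [6:9] → 'yzf'
slice [1:2] → 'z'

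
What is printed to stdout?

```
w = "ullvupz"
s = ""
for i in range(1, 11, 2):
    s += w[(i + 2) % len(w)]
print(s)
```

i=1: add w[3]='v' → 'v'
i=3: add w[5]='p' → 'vp'
i=5: add w[0]='u' → 'vpu'
i=7: add w[2]='l' → 'vpul'
i=9: add w[4]='u' → 'vpulu'

vpulu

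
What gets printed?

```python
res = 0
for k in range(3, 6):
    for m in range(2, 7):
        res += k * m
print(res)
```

240

k=3,m=2: res = 0+6 = 6
k=3,m=3: res = 6+9 = 15
k=3,m=4: res = 15+12 = 27
k=3,m=5: res = 27+15 = 42
k=3,m=6: res = 42+18 = 60
k=4,m=2: res = 60+8 = 68
k=4,m=3: res = 68+12 = 80
k=4,m=4: res = 80+16 = 96
k=4,m=5: res = 96+20 = 116
k=4,m=6: res = 116+24 = 140
k=5,m=2: res = 140+10 = 150
k=5,m=3: res = 150+15 = 165
k=5,m=4: res = 165+20 = 185
k=5,m=5: res = 185+25 = 210
k=5,m=6: res = 210+30 = 240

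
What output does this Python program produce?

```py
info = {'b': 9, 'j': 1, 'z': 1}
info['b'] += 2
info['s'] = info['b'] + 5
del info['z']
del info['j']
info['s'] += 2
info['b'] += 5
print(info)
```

{'b': 16, 's': 18}

info['b'] = 9+2 = 11 → {'b': 11, 'j': 1, 'z': 1}
info['s'] = info['b']+5 = 16 → {'b': 11, 'j': 1, 'z': 1, 's': 16}
del 'z' → {'b': 11, 'j': 1, 's': 16}
del 'j' → {'b': 11, 's': 16}
info['s'] = 16+2 = 18 → {'b': 11, 's': 18}
info['b'] = 11+5 = 16 → {'b': 16, 's': 18}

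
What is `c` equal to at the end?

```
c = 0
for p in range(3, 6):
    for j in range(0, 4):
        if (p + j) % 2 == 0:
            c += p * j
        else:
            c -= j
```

p=3,j=0: odd sum, c = 0-0 = 0
p=3,j=1: even sum, c = 0+3 = 3
p=3,j=2: odd sum, c = 3-2 = 1
p=3,j=3: even sum, c = 1+9 = 10
p=4,j=0: even sum, c = 10+0 = 10
p=4,j=1: odd sum, c = 10-1 = 9
p=4,j=2: even sum, c = 9+8 = 17
p=4,j=3: odd sum, c = 17-3 = 14
p=5,j=0: odd sum, c = 14-0 = 14
p=5,j=1: even sum, c = 14+5 = 19
p=5,j=2: odd sum, c = 19-2 = 17
p=5,j=3: even sum, c = 17+15 = 32

32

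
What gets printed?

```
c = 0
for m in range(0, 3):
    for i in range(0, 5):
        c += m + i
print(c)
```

45

m=0,i=0: c = 0+0 = 0
m=0,i=1: c = 0+1 = 1
m=0,i=2: c = 1+2 = 3
m=0,i=3: c = 3+3 = 6
m=0,i=4: c = 6+4 = 10
m=1,i=0: c = 10+1 = 11
m=1,i=1: c = 11+2 = 13
m=1,i=2: c = 13+3 = 16
m=1,i=3: c = 16+4 = 20
m=1,i=4: c = 20+5 = 25
m=2,i=0: c = 25+2 = 27
m=2,i=1: c = 27+3 = 30
m=2,i=2: c = 30+4 = 34
m=2,i=3: c = 34+5 = 39
m=2,i=4: c = 39+6 = 45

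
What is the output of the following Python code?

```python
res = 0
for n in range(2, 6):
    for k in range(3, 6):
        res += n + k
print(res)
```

90

n=2,k=3: res = 0+5 = 5
n=2,k=4: res = 5+6 = 11
n=2,k=5: res = 11+7 = 18
n=3,k=3: res = 18+6 = 24
n=3,k=4: res = 24+7 = 31
n=3,k=5: res = 31+8 = 39
n=4,k=3: res = 39+7 = 46
n=4,k=4: res = 46+8 = 54
n=4,k=5: res = 54+9 = 63
n=5,k=3: res = 63+8 = 71
n=5,k=4: res = 71+9 = 80
n=5,k=5: res = 80+10 = 90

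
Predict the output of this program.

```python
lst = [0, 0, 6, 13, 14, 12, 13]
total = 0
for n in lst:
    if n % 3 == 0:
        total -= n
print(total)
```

-18

n=0: %3==0, total = 0-0 = 0
n=0: %3==0, total = 0-0 = 0
n=6: %3==0, total = 0-6 = -6
n=13: not %3==0
n=14: not %3==0
n=12: %3==0, total = (-6)-12 = -18
n=13: not %3==0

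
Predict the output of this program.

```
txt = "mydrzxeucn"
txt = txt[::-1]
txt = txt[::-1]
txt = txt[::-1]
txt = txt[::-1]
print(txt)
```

reverse → 'ncuexzrdym'
reverse → 'mydrzxeucn'
reverse → 'ncuexzrdym'
reverse → 'mydrzxeucn'

mydrzxeucn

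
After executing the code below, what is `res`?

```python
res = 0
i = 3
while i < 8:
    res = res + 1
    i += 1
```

5

i=3: res = 0+1 = 1
i=4: res = 1+1 = 2
i=5: res = 2+1 = 3
i=6: res = 3+1 = 4
i=7: res = 4+1 = 5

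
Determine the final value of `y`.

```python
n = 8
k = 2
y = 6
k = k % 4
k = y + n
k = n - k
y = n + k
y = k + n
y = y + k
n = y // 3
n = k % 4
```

-4

k = 2%4 = 2
k = 6+8 = 14
k = 8-14 = -6
y = 8+(-6) = 2
y = (-6)+8 = 2
y = 2+(-6) = -4
n = (-4)//3 = -2
n = (-6)%4 = 2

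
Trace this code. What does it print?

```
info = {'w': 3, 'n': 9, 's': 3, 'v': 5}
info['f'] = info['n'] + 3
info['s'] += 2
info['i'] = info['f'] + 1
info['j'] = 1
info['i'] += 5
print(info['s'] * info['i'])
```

90

info['f'] = info['n']+3 = 12 → {'w': 3, 'n': 9, 's': 3, 'v': 5, 'f': 12}
info['s'] = 3+2 = 5 → {'w': 3, 'n': 9, 's': 5, 'v': 5, 'f': 12}
info['i'] = info['f']+1 = 13 → {'w': 3, 'n': 9, 's': 5, 'v': 5, 'f': 12, 'i': 13}
info['j'] = 1 → {'w': 3, 'n': 9, 's': 5, 'v': 5, 'f': 12, 'i': 13, 'j': 1}
info['i'] = 13+5 = 18 → {'w': 3, 'n': 9, 's': 5, 'v': 5, 'f': 12, 'i': 18, 'j': 1}
info['s']*info['i'] = 5*18 = 90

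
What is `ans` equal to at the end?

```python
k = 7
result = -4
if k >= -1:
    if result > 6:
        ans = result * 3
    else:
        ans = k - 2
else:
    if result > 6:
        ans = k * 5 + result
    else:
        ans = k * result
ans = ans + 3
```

k=7, result=-4
k >= -1 is True; result > 6 is False
→ ans = k - 2 = 5
ans = 5+3 = 8

8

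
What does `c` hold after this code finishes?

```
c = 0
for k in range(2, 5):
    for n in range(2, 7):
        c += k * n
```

180

k=2,n=2: c = 0+4 = 4
k=2,n=3: c = 4+6 = 10
k=2,n=4: c = 10+8 = 18
k=2,n=5: c = 18+10 = 28
k=2,n=6: c = 28+12 = 40
k=3,n=2: c = 40+6 = 46
k=3,n=3: c = 46+9 = 55
k=3,n=4: c = 55+12 = 67
k=3,n=5: c = 67+15 = 82
k=3,n=6: c = 82+18 = 100
k=4,n=2: c = 100+8 = 108
k=4,n=3: c = 108+12 = 120
k=4,n=4: c = 120+16 = 136
k=4,n=5: c = 136+20 = 156
k=4,n=6: c = 156+24 = 180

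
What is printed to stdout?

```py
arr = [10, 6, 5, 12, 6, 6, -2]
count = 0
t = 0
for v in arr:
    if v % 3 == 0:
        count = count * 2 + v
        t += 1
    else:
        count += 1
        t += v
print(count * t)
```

2363

v=10: not %3==0, count = 0+1 = 1; t=10
v=6: %3==0, count = 1*2+6 = 8; t=11
v=5: not %3==0, count = 8+1 = 9; t=16
v=12: %3==0, count = 9*2+12 = 30; t=17
v=6: %3==0, count = 30*2+6 = 66; t=18
v=6: %3==0, count = 66*2+6 = 138; t=19
v=-2: not %3==0, count = 138+1 = 139; t=17
count*t = 139*17 = 2363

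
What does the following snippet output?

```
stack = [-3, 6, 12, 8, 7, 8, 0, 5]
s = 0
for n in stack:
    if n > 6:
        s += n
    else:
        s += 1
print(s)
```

39

n=-3: not >6, s = 0+1 = 1
n=6: not >6, s = 1+1 = 2
n=12: >6, s = 2+12 = 14
n=8: >6, s = 14+8 = 22
n=7: >6, s = 22+7 = 29
n=8: >6, s = 29+8 = 37
n=0: not >6, s = 37+1 = 38
n=5: not >6, s = 38+1 = 39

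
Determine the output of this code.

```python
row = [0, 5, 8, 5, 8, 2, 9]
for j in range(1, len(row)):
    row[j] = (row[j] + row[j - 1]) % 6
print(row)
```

j=1: row[1] = (5+0)%6 = 5 → [0, 5, 8, 5, 8, 2, 9]
j=2: row[2] = (8+5)%6 = 1 → [0, 5, 1, 5, 8, 2, 9]
j=3: row[3] = (5+1)%6 = 0 → [0, 5, 1, 0, 8, 2, 9]
j=4: row[4] = (8+0)%6 = 2 → [0, 5, 1, 0, 2, 2, 9]
j=5: row[5] = (2+2)%6 = 4 → [0, 5, 1, 0, 2, 4, 9]
j=6: row[6] = (9+4)%6 = 1 → [0, 5, 1, 0, 2, 4, 1]

[0, 5, 1, 0, 2, 4, 1]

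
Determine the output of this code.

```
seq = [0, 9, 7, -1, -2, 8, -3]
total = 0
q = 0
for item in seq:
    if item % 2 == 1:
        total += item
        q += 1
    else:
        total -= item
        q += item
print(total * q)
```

60

item=0: not odd, total = 0-0 = 0; q=0
item=9: odd, total = 0+9 = 9; q=1
item=7: odd, total = 9+7 = 16; q=2
item=-1: odd, total = 16+(-1) = 15; q=3
item=-2: not odd, total = 15-(-2) = 17; q=1
item=8: not odd, total = 17-8 = 9; q=9
item=-3: odd, total = 9+(-3) = 6; q=10
total*q = 6*10 = 60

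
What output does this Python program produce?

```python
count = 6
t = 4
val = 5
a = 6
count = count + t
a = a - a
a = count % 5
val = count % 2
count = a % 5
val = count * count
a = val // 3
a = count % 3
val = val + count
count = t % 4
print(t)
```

4

count = 6+4 = 10
a = 6-6 = 0
a = 10%5 = 0
val = 10%2 = 0
count = 0%5 = 0
val = 0*0 = 0
a = 0//3 = 0
a = 0%3 = 0
val = 0+0 = 0
count = 4%4 = 0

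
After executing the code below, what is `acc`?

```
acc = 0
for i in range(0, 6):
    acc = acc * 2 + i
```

i=0: acc = 0*2+0 = 0
i=1: acc = 0*2+1 = 1
i=2: acc = 1*2+2 = 4
i=3: acc = 4*2+3 = 11
i=4: acc = 11*2+4 = 26
i=5: acc = 26*2+5 = 57

57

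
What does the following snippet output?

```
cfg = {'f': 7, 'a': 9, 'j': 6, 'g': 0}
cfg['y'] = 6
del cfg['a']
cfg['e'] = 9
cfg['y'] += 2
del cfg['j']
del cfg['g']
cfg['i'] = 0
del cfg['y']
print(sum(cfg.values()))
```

cfg['y'] = 6 → {'f': 7, 'a': 9, 'j': 6, 'g': 0, 'y': 6}
del 'a' → {'f': 7, 'j': 6, 'g': 0, 'y': 6}
cfg['e'] = 9 → {'f': 7, 'j': 6, 'g': 0, 'y': 6, 'e': 9}
cfg['y'] = 6+2 = 8 → {'f': 7, 'j': 6, 'g': 0, 'y': 8, 'e': 9}
del 'j' → {'f': 7, 'g': 0, 'y': 8, 'e': 9}
del 'g' → {'f': 7, 'y': 8, 'e': 9}
cfg['i'] = 0 → {'f': 7, 'y': 8, 'e': 9, 'i': 0}
del 'y' → {'f': 7, 'e': 9, 'i': 0}
sum of values = 16

16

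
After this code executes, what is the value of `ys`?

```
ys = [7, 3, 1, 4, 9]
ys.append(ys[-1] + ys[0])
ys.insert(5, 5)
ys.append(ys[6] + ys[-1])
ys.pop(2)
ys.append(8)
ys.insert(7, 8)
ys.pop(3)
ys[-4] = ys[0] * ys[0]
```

append ys[-1]+ys[0] = 9+7 = 16 → [7, 3, 1, 4, 9, 16]
insert 5 at 5 → [7, 3, 1, 4, 9, 5, 16]
append ys[6]+ys[-1] = 16+16 = 32 → [7, 3, 1, 4, 9, 5, 16, 32]
pop(2) removes 1 → [7, 3, 4, 9, 5, 16, 32]
append 8 → [7, 3, 4, 9, 5, 16, 32, 8]
insert 8 at 7 → [7, 3, 4, 9, 5, 16, 32, 8, 8]
pop(3) removes 9 → [7, 3, 4, 5, 16, 32, 8, 8]
ys[-4] = ys[0]*ys[0] = 7*7 = 49 → [7, 3, 4, 5, 49, 32, 8, 8]

[7, 3, 4, 5, 49, 32, 8, 8]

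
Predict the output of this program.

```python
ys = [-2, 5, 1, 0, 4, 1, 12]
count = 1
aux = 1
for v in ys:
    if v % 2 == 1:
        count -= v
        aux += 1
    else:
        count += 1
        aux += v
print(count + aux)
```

16

v=-2: not odd, count = 1+1 = 2; aux=-1
v=5: odd, count = 2-5 = -3; aux=0
v=1: odd, count = (-3)-1 = -4; aux=1
v=0: not odd, count = (-4)+1 = -3; aux=1
v=4: not odd, count = (-3)+1 = -2; aux=5
v=1: odd, count = (-2)-1 = -3; aux=6
v=12: not odd, count = (-3)+1 = -2; aux=18
count+aux = (-2)+18 = 16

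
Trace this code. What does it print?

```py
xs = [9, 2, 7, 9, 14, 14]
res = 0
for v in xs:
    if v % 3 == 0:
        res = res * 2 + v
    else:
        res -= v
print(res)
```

-19

v=9: %3==0, res = 0*2+9 = 9
v=2: not %3==0, res = 9-2 = 7
v=7: not %3==0, res = 7-7 = 0
v=9: %3==0, res = 0*2+9 = 9
v=14: not %3==0, res = 9-14 = -5
v=14: not %3==0, res = (-5)-14 = -19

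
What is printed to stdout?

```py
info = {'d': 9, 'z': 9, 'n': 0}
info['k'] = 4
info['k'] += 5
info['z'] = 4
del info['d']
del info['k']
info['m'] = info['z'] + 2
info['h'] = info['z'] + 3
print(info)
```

info['k'] = 4 → {'d': 9, 'z': 9, 'n': 0, 'k': 4}
info['k'] = 4+5 = 9 → {'d': 9, 'z': 9, 'n': 0, 'k': 9}
info['z'] = 4 → {'d': 9, 'z': 4, 'n': 0, 'k': 9}
del 'd' → {'z': 4, 'n': 0, 'k': 9}
del 'k' → {'z': 4, 'n': 0}
info['m'] = info['z']+2 = 6 → {'z': 4, 'n': 0, 'm': 6}
info['h'] = info['z']+3 = 7 → {'z': 4, 'n': 0, 'm': 6, 'h': 7}

{'z': 4, 'n': 0, 'm': 6, 'h': 7}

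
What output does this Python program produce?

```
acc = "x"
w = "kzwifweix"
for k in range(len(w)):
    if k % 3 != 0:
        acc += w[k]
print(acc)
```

k=0: skip
k=1: add 'z' → 'xz'
k=2: add 'w' → 'xzw'
k=3: skip
k=4: add 'f' → 'xzwf'
k=5: add 'w' → 'xzwfw'
k=6: skip
k=7: add 'i' → 'xzwfwi'
k=8: add 'x' → 'xzwfwix'

xzwfwix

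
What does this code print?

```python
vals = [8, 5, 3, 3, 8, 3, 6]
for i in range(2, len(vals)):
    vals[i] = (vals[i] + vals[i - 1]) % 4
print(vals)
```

[8, 5, 0, 3, 3, 2, 0]

i=2: vals[2] = (3+5)%4 = 0 → [8, 5, 0, 3, 8, 3, 6]
i=3: vals[3] = (3+0)%4 = 3 → [8, 5, 0, 3, 8, 3, 6]
i=4: vals[4] = (8+3)%4 = 3 → [8, 5, 0, 3, 3, 3, 6]
i=5: vals[5] = (3+3)%4 = 2 → [8, 5, 0, 3, 3, 2, 6]
i=6: vals[6] = (6+2)%4 = 0 → [8, 5, 0, 3, 3, 2, 0]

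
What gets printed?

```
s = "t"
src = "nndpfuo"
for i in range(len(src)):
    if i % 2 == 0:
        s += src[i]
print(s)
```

i=0: add 'n' → 'tn'
i=1: skip
i=2: add 'd' → 'tnd'
i=3: skip
i=4: add 'f' → 'tndf'
i=5: skip
i=6: add 'o' → 'tndfo'

tndfo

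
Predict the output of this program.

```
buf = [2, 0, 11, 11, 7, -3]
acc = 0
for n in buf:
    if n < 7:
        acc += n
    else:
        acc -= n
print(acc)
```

-30

n=2: <7, acc = 0+2 = 2
n=0: <7, acc = 2+0 = 2
n=11: not <7, acc = 2-11 = -9
n=11: not <7, acc = (-9)-11 = -20
n=7: not <7, acc = (-20)-7 = -27
n=-3: <7, acc = (-27)+(-3) = -30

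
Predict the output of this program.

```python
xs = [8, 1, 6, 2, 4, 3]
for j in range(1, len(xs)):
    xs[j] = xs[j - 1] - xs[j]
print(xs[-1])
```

-8

j=1: xs[1] = 8-1 = 7 → [8, 7, 6, 2, 4, 3]
j=2: xs[2] = 7-6 = 1 → [8, 7, 1, 2, 4, 3]
j=3: xs[3] = 1-2 = -1 → [8, 7, 1, -1, 4, 3]
j=4: xs[4] = (-1)-4 = -5 → [8, 7, 1, -1, -5, 3]
j=5: xs[5] = (-5)-3 = -8 → [8, 7, 1, -1, -5, -8]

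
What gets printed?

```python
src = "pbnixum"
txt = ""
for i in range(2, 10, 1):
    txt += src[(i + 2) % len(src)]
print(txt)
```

xumpbnix

i=2: add src[4]='x' → 'x'
i=3: add src[5]='u' → 'xu'
i=4: add src[6]='m' → 'xum'
i=5: add src[0]='p' → 'xump'
i=6: add src[1]='b' → 'xumpb'
i=7: add src[2]='n' → 'xumpbn'
i=8: add src[3]='i' → 'xumpbni'
i=9: add src[4]='x' → 'xumpbnix'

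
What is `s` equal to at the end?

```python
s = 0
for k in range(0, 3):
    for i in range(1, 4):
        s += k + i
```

k=0,i=1: s = 0+1 = 1
k=0,i=2: s = 1+2 = 3
k=0,i=3: s = 3+3 = 6
k=1,i=1: s = 6+2 = 8
k=1,i=2: s = 8+3 = 11
k=1,i=3: s = 11+4 = 15
k=2,i=1: s = 15+3 = 18
k=2,i=2: s = 18+4 = 22
k=2,i=3: s = 22+5 = 27

27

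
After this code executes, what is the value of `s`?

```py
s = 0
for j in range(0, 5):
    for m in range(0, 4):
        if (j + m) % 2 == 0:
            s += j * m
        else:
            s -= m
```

12

j=0,m=0: even sum, s = 0+0 = 0
j=0,m=1: odd sum, s = 0-1 = -1
j=0,m=2: even sum, s = (-1)+0 = -1
j=0,m=3: odd sum, s = (-1)-3 = -4
j=1,m=0: odd sum, s = (-4)-0 = -4
j=1,m=1: even sum, s = (-4)+1 = -3
j=1,m=2: odd sum, s = (-3)-2 = -5
j=1,m=3: even sum, s = (-5)+3 = -2
j=2,m=0: even sum, s = (-2)+0 = -2
j=2,m=1: odd sum, s = (-2)-1 = -3
j=2,m=2: even sum, s = (-3)+4 = 1
j=2,m=3: odd sum, s = 1-3 = -2
j=3,m=0: odd sum, s = (-2)-0 = -2
j=3,m=1: even sum, s = (-2)+3 = 1
j=3,m=2: odd sum, s = 1-2 = -1
j=3,m=3: even sum, s = (-1)+9 = 8
j=4,m=0: even sum, s = 8+0 = 8
j=4,m=1: odd sum, s = 8-1 = 7
j=4,m=2: even sum, s = 7+8 = 15
j=4,m=3: odd sum, s = 15-3 = 12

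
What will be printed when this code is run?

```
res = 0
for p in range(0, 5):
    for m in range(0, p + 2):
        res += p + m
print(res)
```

85

p=0,m=0: res = 0+0 = 0
p=0,m=1: res = 0+1 = 1
p=1,m=0: res = 1+1 = 2
p=1,m=1: res = 2+2 = 4
p=1,m=2: res = 4+3 = 7
p=2,m=0: res = 7+2 = 9
p=2,m=1: res = 9+3 = 12
p=2,m=2: res = 12+4 = 16
p=2,m=3: res = 16+5 = 21
p=3,m=0: res = 21+3 = 24
p=3,m=1: res = 24+4 = 28
p=3,m=2: res = 28+5 = 33
p=3,m=3: res = 33+6 = 39
p=3,m=4: res = 39+7 = 46
p=4,m=0: res = 46+4 = 50
p=4,m=1: res = 50+5 = 55
p=4,m=2: res = 55+6 = 61
p=4,m=3: res = 61+7 = 68
p=4,m=4: res = 68+8 = 76
p=4,m=5: res = 76+9 = 85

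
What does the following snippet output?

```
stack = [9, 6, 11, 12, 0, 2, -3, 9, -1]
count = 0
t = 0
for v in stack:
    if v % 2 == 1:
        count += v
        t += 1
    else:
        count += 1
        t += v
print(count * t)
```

v=9: odd, count = 0+9 = 9; t=1
v=6: not odd, count = 9+1 = 10; t=7
v=11: odd, count = 10+11 = 21; t=8
v=12: not odd, count = 21+1 = 22; t=20
v=0: not odd, count = 22+1 = 23; t=20
v=2: not odd, count = 23+1 = 24; t=22
v=-3: odd, count = 24+(-3) = 21; t=23
v=9: odd, count = 21+9 = 30; t=24
v=-1: odd, count = 30+(-1) = 29; t=25
count*t = 29*25 = 725

725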